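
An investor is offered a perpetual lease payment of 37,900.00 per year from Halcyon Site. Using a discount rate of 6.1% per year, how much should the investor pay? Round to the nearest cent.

Level perpetuity: PV = C / r = 37,900.00 / 0.061 = 621,311.48

621311.48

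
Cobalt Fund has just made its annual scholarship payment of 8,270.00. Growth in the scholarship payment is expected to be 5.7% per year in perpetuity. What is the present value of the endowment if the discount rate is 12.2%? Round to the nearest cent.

134482.92

D₁ = D₀ × (1 + g) = 8,270.00 × 1.057 = 8,741.3900
Growing perpetuity: P = D₁ / (r − g) = 8,741.3900 / (0.122 − 0.057) = 134,482.92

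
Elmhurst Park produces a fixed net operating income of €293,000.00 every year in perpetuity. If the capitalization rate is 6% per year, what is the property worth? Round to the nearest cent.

€4883333.33

Level perpetuity: PV = C / r = €293,000.00 / 0.06 = €4,883,333.33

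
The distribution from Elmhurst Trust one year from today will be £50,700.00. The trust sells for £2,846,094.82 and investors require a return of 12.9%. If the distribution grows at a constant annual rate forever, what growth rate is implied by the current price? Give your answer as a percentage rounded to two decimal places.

11.12%

P = D₁/(r−g) ⇒ g = r − D₁/P = 0.129 − £50,700.00/£2,846,094.82 = 0.111186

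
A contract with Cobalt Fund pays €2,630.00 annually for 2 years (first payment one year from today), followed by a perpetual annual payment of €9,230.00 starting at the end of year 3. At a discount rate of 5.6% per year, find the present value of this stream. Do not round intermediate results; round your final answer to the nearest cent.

PV of 2-year annuity: €2,630.00 × [1 − (1+0.056)^−2] / 0.056 = 4848.98703
Perpetuity value at year 2: €9,230.00 / 0.056 = 164821.42857
PV of perpetuity: 164821.42857 / (1+0.056)^2 = 147803.88094
Total PV = 4848.98703 + 147803.88094 = 152652.86797

€152652.87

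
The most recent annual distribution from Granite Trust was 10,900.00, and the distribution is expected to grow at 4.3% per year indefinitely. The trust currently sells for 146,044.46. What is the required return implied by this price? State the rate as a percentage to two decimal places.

12.08%

D₁ = 10,900.00 × 1.043 = 11,368.7000
P = D₁/(r − g) ⇒ r = D₁/P + g = 11,368.7000/146,044.46 + 0.043 = 0.077844 + 0.043 = 0.120844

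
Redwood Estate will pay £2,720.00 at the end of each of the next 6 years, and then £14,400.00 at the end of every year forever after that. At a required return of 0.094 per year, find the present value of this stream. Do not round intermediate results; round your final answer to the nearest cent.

PV of 6-year annuity: £2,720.00 × [1 − (1+0.094)^−6] / 0.094 = 12057.54311
Perpetuity value at year 6: £14,400.00 / 0.094 = 153191.48936
PV of perpetuity: 153191.48936 / (1+0.094)^6 = 89357.43760
Total PV = 12057.54311 + 89357.43760 = 101414.98071

£101414.98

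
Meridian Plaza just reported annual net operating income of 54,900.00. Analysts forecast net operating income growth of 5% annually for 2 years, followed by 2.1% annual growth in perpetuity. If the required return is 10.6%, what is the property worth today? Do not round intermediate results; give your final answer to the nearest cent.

D_1 = 57645.00000
D_2 = 60527.25000
Terminal value at year 2: TV = D_2×(1+g_2)/(r−g_2) = 61798.32225/0.085 = 727039.08529
P_0 = D_1/(1+r)^1 + D_2/(1+r)^2 + TV/(1+r)^2
    = 52120.25316 + 49481.25300 + 594357.16844 = 695958.67461

695958.67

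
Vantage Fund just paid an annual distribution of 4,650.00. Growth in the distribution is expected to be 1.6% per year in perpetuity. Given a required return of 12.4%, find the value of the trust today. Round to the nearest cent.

D₁ = D₀ × (1 + g) = 4,650.00 × 1.016 = 4,724.4000
Growing perpetuity: P = D₁ / (r − g) = 4,724.4000 / (0.124 − 0.016) = 43,744.44

43744.44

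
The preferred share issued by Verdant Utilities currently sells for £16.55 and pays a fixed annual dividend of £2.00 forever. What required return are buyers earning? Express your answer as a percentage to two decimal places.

P = C/r ⇒ r = C/P = £2.00/£16.55 = 0.120846

12.08%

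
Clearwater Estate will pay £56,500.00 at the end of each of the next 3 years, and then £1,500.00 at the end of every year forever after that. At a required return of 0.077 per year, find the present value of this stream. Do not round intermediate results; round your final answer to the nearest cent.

£161991.64

PV of 3-year annuity: £56,500.00 × [1 − (1+0.077)^−3] / 0.077 = 146397.78688
Perpetuity value at year 3: £1,500.00 / 0.077 = 19480.51948
PV of perpetuity: 19480.51948 / (1+0.077)^3 = 15593.85257
Total PV = 146397.78688 + 15593.85257 = 161991.63945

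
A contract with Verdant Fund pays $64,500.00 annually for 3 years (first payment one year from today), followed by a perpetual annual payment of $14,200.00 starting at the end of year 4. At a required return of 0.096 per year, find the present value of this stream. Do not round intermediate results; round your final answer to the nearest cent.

$273891.48

PV of 3-year annuity: $64,500.00 × [1 − (1+0.096)^−3] / 0.096 = 161538.27868
Perpetuity value at year 3: $14,200.00 / 0.096 = 147916.66667
PV of perpetuity: 147916.66667 / (1+0.096)^3 = 112353.20066
Total PV = 161538.27868 + 112353.20066 = 273891.47934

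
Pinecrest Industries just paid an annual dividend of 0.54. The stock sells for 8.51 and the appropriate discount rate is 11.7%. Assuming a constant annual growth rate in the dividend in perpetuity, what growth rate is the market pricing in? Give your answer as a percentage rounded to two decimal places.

P = D₀(1+g)/(r−g) ⇒ P(r−g) = D₀(1+g) ⇒ g(P+D₀) = P·r − D₀
g = (P·r − D₀)/(P + D₀) = (8.51×0.117 − 0.54) / (8.51 + 0.54) = 0.050350

5.04%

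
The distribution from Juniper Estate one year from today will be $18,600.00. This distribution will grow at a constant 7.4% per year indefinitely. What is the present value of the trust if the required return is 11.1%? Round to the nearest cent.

$502702.70

Growing perpetuity: P = D₁ / (r − g) = $18,600.0000 / (0.111 − 0.074) = $502,702.70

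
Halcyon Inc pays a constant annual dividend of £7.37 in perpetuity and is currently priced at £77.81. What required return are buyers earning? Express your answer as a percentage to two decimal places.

9.47%

P = C/r ⇒ r = C/P = £7.37/£77.81 = 0.094718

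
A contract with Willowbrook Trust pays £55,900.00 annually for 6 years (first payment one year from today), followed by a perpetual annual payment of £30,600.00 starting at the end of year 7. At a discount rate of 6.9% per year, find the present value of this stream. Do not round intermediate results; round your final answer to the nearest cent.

PV of 6-year annuity: £55,900.00 × [1 − (1+0.069)^−6] / 0.069 = 267274.12317
Perpetuity value at year 6: £30,600.00 / 0.069 = 443478.26087
PV of perpetuity: 443478.26087 / (1+0.069)^6 = 297170.78021
Total PV = 267274.12317 + 297170.78021 = 564444.90338

£564444.90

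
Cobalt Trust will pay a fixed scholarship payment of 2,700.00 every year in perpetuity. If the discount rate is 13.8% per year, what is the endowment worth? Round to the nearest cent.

19565.22

Level perpetuity: PV = C / r = 2,700.00 / 0.138 = 19,565.22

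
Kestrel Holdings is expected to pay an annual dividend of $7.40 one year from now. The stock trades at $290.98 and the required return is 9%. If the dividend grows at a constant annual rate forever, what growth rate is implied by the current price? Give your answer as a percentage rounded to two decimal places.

P = D₁/(r−g) ⇒ g = r − D₁/P = 0.09 − $7.40/$290.98 = 0.064569

6.46%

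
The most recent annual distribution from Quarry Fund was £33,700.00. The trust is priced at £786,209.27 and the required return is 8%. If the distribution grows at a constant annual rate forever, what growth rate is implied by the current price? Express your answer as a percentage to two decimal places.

P = D₀(1+g)/(r−g) ⇒ P(r−g) = D₀(1+g) ⇒ g(P+D₀) = P·r − D₀
g = (P·r − D₀)/(P + D₀) = (£786,209.27×0.08 − £33,700.00) / (£786,209.27 + £33,700.00) = 0.035610

3.56%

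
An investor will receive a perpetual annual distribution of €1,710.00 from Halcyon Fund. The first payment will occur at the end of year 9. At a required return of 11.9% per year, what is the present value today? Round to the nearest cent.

Value at end of year 8: C / r = €1,710.00 / 0.119 = €14,369.7479
Discount to today: PV = €14,369.7479 / (1 + 0.119)^8 = €14,369.7479 / 2.458333 = €5,845.32

€5845.32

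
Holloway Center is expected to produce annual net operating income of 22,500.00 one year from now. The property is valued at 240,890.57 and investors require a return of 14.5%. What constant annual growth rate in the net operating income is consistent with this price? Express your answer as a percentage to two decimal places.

5.16%

P = D₁/(r−g) ⇒ g = r − D₁/P = 0.145 − 22,500.00/240,890.57 = 0.051597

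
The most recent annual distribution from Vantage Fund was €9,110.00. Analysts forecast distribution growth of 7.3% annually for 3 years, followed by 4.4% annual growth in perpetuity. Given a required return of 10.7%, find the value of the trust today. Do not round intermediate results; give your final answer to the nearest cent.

D_1 = 9775.03000
D_2 = 10488.60719
D_3 = 11254.27551
Terminal value at year 3: TV = D_3×(1+g_2)/(r−g_2) = 11749.46364/0.063 = 186499.42282
P_0 = D_1/(1+r)^1 + D_2/(1+r)^2 + D_3/(1+r)^3 + TV/(1+r)^3
    = 8830.19874 + 8558.99119 + 8296.11341 + 137478.45076 = 163163.75409

€163163.75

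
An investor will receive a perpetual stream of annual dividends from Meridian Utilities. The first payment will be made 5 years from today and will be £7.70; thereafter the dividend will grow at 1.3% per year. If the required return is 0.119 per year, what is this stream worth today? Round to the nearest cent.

Value at end of year 4: C₁ / (r − g) = £7.70 / (0.119 − 0.013) = £72.6415
Discount to today: PV = £72.6415 / (1 + 0.119)^4 = £72.6415 / 1.567907 = £46.33

£46.33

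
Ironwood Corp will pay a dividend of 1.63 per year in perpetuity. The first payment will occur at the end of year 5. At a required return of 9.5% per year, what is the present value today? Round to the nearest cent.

Value at end of year 4: C / r = 1.63 / 0.095 = 17.1579
Discount to today: PV = 17.1579 / (1 + 0.095)^4 = 17.1579 / 1.437661 = 11.93

11.93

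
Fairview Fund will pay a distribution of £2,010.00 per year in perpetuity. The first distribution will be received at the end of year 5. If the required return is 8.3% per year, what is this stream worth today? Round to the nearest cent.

£17603.71

Value at end of year 4: C / r = £2,010.00 / 0.083 = £24,216.8675
Discount to today: PV = £24,216.8675 / (1 + 0.083)^4 = £24,216.8675 / 1.375669 = £17,603.71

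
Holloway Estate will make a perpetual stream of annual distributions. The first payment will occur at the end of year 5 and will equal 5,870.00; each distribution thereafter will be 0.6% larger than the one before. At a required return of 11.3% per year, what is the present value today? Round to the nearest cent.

Value at end of year 4: C₁ / (r − g) = 5,870.00 / (0.113 − 0.006) = 54,859.8131
Discount to today: PV = 54,859.8131 / (1 + 0.113)^4 = 54,859.8131 / 1.534549 = 35,749.80

35749.80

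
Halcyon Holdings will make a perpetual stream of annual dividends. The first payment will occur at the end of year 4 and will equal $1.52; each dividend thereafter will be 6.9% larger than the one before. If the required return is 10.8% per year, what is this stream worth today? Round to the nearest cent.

Value at end of year 3: C₁ / (r − g) = $1.52 / (0.108 − 0.069) = $38.9744
Discount to today: PV = $38.9744 / (1 + 0.108)^3 = $38.9744 / 1.360252 = $28.65

$28.65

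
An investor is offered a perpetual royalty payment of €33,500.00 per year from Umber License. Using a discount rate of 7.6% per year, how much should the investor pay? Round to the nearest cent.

€440789.47

Level perpetuity: PV = C / r = €33,500.00 / 0.076 = €440,789.47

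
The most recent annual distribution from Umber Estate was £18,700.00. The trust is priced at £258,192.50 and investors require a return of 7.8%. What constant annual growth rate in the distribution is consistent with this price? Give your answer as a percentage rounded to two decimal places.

0.52%

P = D₀(1+g)/(r−g) ⇒ P(r−g) = D₀(1+g) ⇒ g(P+D₀) = P·r − D₀
g = (P·r − D₀)/(P + D₀) = (£258,192.50×0.078 − £18,700.00) / (£258,192.50 + £18,700.00) = 0.005197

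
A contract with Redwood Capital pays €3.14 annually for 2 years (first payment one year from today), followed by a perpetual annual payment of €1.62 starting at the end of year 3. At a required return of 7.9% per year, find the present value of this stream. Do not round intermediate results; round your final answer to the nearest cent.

PV of 2-year annuity: €3.14 × [1 − (1+0.079)^−2] / 0.079 = 5.60714
Perpetuity value at year 2: €1.62 / 0.079 = 20.50633
PV of perpetuity: 20.50633 / (1+0.079)^2 = 17.61347
Total PV = 5.60714 + 17.61347 = 23.22061

€23.22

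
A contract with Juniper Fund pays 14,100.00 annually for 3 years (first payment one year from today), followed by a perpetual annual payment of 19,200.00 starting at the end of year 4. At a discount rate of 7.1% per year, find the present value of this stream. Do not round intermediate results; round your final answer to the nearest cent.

PV of 3-year annuity: 14,100.00 × [1 − (1+0.071)^−3] / 0.071 = 36935.35463
Perpetuity value at year 3: 19,200.00 / 0.071 = 270422.53521
PV of perpetuity: 270422.53521 / (1+0.071)^3 = 220127.58423
Total PV = 36935.35463 + 220127.58423 = 257062.93886

257062.94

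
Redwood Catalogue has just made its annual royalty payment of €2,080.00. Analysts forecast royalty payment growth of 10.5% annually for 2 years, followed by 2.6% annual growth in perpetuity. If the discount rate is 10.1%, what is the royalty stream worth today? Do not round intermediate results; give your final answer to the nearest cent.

D_1 = 2298.40000
D_2 = 2539.73200
Terminal value at year 2: TV = D_2×(1+g_2)/(r−g_2) = 2605.76503/0.075 = 34743.53376
P_0 = D_1/(1+r)^1 + D_2/(1+r)^2 + TV/(1+r)^2
    = 2087.55677 + 2095.14099 + 28661.52871 = 32844.22646

€32844.23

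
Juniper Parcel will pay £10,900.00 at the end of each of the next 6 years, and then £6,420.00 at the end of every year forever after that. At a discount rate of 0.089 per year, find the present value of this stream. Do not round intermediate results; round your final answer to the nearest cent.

PV of 6-year annuity: £10,900.00 × [1 − (1+0.089)^−6] / 0.089 = 49042.63976
Perpetuity value at year 6: £6,420.00 / 0.089 = 72134.83146
PV of perpetuity: 72134.83146 / (1+0.089)^6 = 43249.16657
Total PV = 49042.63976 + 43249.16657 = 92291.80633

£92291.81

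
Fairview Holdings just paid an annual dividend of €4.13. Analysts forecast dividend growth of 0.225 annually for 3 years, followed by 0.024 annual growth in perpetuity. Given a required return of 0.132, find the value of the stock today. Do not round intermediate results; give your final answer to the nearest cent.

€64.16

D_1 = 5.05925
D_2 = 6.19758
D_3 = 7.59204
Terminal value at year 3: TV = D_3×(1+g_2)/(r−g_2) = 7.77425/0.108 = 71.98376
P_0 = D_1/(1+r)^1 + D_2/(1+r)^2 + D_3/(1+r)^3 + TV/(1+r)^3
    = 4.46930 + 4.83648 + 5.23382 + 49.62440 = 64.16400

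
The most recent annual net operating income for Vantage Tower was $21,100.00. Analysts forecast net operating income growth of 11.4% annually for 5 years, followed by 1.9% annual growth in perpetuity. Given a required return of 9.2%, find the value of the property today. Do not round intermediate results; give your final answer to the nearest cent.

D_1 = 23505.40000
D_2 = 26185.01560
D_3 = 29170.10738
D_4 = 32495.49962
D_5 = 36199.98658
Terminal value at year 5: TV = D_5×(1+g_2)/(r−g_2) = 36887.78632/0.073 = 505312.14139
P_0 = D_1/(1+r)^1 + D_2/(1+r)^2 + D_3/(1+r)^3 + D_4/(1+r)^4 + D_5/(1+r)^5 + TV/(1+r)^5
    = 21525.09158 + 21958.74727 + 22401.13961 + 22852.44462 + 23312.84186 + 325421.72400 = 437471.98893

$437471.99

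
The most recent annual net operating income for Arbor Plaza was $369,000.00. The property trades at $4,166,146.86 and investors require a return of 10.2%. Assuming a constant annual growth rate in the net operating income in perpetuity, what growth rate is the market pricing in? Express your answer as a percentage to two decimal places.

1.23%

P = D₀(1+g)/(r−g) ⇒ P(r−g) = D₀(1+g) ⇒ g(P+D₀) = P·r − D₀
g = (P·r − D₀)/(P + D₀) = ($4,166,146.86×0.102 − $369,000.00) / ($4,166,146.86 + $369,000.00) = 0.012336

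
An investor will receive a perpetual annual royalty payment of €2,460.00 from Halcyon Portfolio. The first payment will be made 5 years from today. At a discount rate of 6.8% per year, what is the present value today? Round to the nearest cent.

Value at end of year 4: C / r = €2,460.00 / 0.068 = €36,176.4706
Discount to today: PV = €36,176.4706 / (1 + 0.068)^4 = €36,176.4706 / 1.301023 = €27,806.17

€27806.17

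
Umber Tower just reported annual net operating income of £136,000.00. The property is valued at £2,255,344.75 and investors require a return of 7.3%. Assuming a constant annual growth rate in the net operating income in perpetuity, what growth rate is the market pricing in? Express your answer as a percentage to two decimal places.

1.20%

P = D₀(1+g)/(r−g) ⇒ P(r−g) = D₀(1+g) ⇒ g(P+D₀) = P·r − D₀
g = (P·r − D₀)/(P + D₀) = (£2,255,344.75×0.073 − £136,000.00) / (£2,255,344.75 + £136,000.00) = 0.011977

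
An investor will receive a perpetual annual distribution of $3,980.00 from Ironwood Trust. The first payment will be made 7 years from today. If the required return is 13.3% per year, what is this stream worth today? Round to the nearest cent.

$14146.60

Value at end of year 6: C / r = $3,980.00 / 0.133 = $29,924.8120
Discount to today: PV = $29,924.8120 / (1 + 0.133)^6 = $29,924.8120 / 2.115336 = $14,146.60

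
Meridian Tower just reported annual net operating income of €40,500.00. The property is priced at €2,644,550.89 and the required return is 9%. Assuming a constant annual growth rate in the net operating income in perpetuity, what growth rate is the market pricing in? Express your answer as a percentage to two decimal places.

P = D₀(1+g)/(r−g) ⇒ P(r−g) = D₀(1+g) ⇒ g(P+D₀) = P·r − D₀
g = (P·r − D₀)/(P + D₀) = (€2,644,550.89×0.09 − €40,500.00) / (€2,644,550.89 + €40,500.00) = 0.073559

7.36%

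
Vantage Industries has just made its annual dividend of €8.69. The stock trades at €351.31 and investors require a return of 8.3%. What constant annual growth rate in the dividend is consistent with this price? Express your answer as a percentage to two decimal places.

5.69%

P = D₀(1+g)/(r−g) ⇒ P(r−g) = D₀(1+g) ⇒ g(P+D₀) = P·r − D₀
g = (P·r − D₀)/(P + D₀) = (€351.31×0.083 − €8.69) / (€351.31 + €8.69) = 0.056858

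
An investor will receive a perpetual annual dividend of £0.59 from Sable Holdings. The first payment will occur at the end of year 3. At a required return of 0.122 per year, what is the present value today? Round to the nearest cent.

£3.84

Value at end of year 2: C / r = £0.59 / 0.122 = £4.8361
Discount to today: PV = £4.8361 / (1 + 0.122)^2 = £4.8361 / 1.258884 = £3.84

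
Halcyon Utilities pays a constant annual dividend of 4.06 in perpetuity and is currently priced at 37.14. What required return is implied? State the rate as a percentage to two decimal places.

P = C/r ⇒ r = C/P = 4.06/37.14 = 0.109316

10.93%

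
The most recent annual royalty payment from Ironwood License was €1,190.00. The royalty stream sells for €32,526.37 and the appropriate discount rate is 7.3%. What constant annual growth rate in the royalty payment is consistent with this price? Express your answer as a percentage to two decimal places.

P = D₀(1+g)/(r−g) ⇒ P(r−g) = D₀(1+g) ⇒ g(P+D₀) = P·r − D₀
g = (P·r − D₀)/(P + D₀) = (€32,526.37×0.073 − €1,190.00) / (€32,526.37 + €1,190.00) = 0.035129

3.51%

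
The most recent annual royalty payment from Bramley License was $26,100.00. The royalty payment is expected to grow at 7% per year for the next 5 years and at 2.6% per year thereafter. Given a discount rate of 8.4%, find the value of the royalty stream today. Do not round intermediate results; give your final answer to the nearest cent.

$558175.62

D_1 = 27927.00000
D_2 = 29881.89000
D_3 = 31973.62230
D_4 = 34211.77586
D_5 = 36606.60017
Terminal value at year 5: TV = D_5×(1+g_2)/(r−g_2) = 37558.37178/0.058 = 647558.13406
P_0 = D_1/(1+r)^1 + D_2/(1+r)^2 + D_3/(1+r)^3 + D_4/(1+r)^4 + D_5/(1+r)^5 + TV/(1+r)^5
    = 25762.91513 + 25430.18375 + 25101.74965 + 24777.55731 + 24457.55195 + 432645.66043 = 558175.61822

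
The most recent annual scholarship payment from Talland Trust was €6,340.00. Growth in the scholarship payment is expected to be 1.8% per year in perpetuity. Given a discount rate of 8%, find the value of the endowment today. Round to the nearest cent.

€104098.71

D₁ = D₀ × (1 + g) = €6,340.00 × 1.018 = €6,454.1200
Growing perpetuity: P = D₁ / (r − g) = €6,454.1200 / (0.08 − 0.018) = €104,098.71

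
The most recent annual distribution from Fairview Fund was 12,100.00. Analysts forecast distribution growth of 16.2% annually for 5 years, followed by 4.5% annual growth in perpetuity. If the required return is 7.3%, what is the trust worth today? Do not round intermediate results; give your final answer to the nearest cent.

749955.62

D_1 = 14060.20000
D_2 = 16337.95240
D_3 = 18984.70069
D_4 = 22060.22220
D_5 = 25633.97820
Terminal value at year 5: TV = D_5×(1+g_2)/(r−g_2) = 26787.50722/0.028 = 956696.68628
P_0 = D_1/(1+r)^1 + D_2/(1+r)^2 + D_3/(1+r)^3 + D_4/(1+r)^4 + D_5/(1+r)^5 + TV/(1+r)^5
    = 13103.63467 + 14190.51583 + 15367.54836 + 16642.20988 + 18022.59821 + 672629.11172 = 749955.61867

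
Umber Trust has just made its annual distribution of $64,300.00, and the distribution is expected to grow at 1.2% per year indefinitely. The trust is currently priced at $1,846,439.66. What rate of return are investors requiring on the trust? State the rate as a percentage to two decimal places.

4.72%

D₁ = $64,300.00 × 1.012 = $65,071.6000
P = D₁/(r − g) ⇒ r = D₁/P + g = $65,071.6000/$1,846,439.66 + 0.012 = 0.035242 + 0.012 = 0.047242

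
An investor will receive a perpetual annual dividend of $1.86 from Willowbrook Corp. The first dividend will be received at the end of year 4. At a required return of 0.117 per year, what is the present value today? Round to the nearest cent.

$11.41

Value at end of year 3: C / r = $1.86 / 0.117 = $15.8974
Discount to today: PV = $15.8974 / (1 + 0.117)^3 = $15.8974 / 1.393669 = $11.41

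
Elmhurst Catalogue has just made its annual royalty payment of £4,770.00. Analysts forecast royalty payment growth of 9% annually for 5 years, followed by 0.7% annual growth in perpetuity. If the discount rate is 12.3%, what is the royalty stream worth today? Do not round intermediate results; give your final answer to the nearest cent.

D_1 = 5199.30000
D_2 = 5667.23700
D_3 = 6177.28833
D_4 = 6733.24428
D_5 = 7339.23626
Terminal value at year 5: TV = D_5×(1+g_2)/(r−g_2) = 7390.61092/0.116 = 63712.16309
P_0 = D_1/(1+r)^1 + D_2/(1+r)^2 + D_3/(1+r)^3 + D_4/(1+r)^4 + D_5/(1+r)^5 + TV/(1+r)^5
    = 4629.83081 + 4493.78057 + 4361.72825 + 4233.55636 + 4109.15087 + 35671.68044 = 57499.72731

£57499.73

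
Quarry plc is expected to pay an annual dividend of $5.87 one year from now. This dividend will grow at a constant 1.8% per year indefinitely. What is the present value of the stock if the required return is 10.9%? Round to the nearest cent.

Growing perpetuity: P = D₁ / (r − g) = $5.8700 / (0.109 − 0.018) = $64.51

$64.51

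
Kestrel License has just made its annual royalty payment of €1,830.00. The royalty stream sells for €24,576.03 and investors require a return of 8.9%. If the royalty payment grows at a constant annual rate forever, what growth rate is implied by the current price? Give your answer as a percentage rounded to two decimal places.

1.35%

P = D₀(1+g)/(r−g) ⇒ P(r−g) = D₀(1+g) ⇒ g(P+D₀) = P·r − D₀
g = (P·r − D₀)/(P + D₀) = (€24,576.03×0.089 − €1,830.00) / (€24,576.03 + €1,830.00) = 0.013530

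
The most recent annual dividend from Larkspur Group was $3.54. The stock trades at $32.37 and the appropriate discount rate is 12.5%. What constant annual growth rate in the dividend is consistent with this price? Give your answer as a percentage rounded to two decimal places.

1.41%

P = D₀(1+g)/(r−g) ⇒ P(r−g) = D₀(1+g) ⇒ g(P+D₀) = P·r − D₀
g = (P·r − D₀)/(P + D₀) = ($32.37×0.125 − $3.54) / ($32.37 + $3.54) = 0.014098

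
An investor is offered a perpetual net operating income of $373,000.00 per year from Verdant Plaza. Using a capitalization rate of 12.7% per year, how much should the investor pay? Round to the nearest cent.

$2937007.87

Level perpetuity: PV = C / r = $373,000.00 / 0.127 = $2,937,007.87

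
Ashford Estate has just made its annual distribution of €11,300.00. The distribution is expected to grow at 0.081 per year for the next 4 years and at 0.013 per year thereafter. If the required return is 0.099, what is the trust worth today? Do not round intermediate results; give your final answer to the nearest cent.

D_1 = 12215.30000
D_2 = 13204.73930
D_3 = 14274.32318
D_4 = 15430.54336
Terminal value at year 4: TV = D_4×(1+g_2)/(r−g_2) = 15631.14042/0.086 = 181757.44680
P_0 = D_1/(1+r)^1 + D_2/(1+r)^2 + D_3/(1+r)^3 + D_4/(1+r)^4 + TV/(1+r)^4
    = 11114.92266 + 10932.87661 + 10753.81220 + 10577.68061 + 124595.23792 = 167974.53000

€167974.53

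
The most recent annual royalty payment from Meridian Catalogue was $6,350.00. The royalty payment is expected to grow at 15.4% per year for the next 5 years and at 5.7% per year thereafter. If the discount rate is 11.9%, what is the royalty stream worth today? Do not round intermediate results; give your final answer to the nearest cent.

D_1 = 7327.90000
D_2 = 8456.39660
D_3 = 9758.68168
D_4 = 11261.51865
D_5 = 12995.79253
Terminal value at year 5: TV = D_5×(1+g_2)/(r−g_2) = 13736.55270/0.062 = 221557.30164
P_0 = D_1/(1+r)^1 + D_2/(1+r)^2 + D_3/(1+r)^3 + D_4/(1+r)^4 + D_5/(1+r)^5 + TV/(1+r)^5
    = 6548.61483 + 6753.44193 + 6964.67559 + 7182.51620 + 7407.17042 + 126280.30861 = 161136.72759

$161136.73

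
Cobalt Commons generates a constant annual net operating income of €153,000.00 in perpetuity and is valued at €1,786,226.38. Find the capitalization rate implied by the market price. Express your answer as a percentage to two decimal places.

8.57%

P = C/r ⇒ r = C/P = €153,000.00/€1,786,226.38 = 0.085655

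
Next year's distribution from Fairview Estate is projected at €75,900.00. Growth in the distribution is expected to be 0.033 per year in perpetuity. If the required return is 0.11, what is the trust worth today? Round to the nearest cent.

€985714.29

Growing perpetuity: P = D₁ / (r − g) = €75,900.0000 / (0.11 − 0.033) = €985,714.29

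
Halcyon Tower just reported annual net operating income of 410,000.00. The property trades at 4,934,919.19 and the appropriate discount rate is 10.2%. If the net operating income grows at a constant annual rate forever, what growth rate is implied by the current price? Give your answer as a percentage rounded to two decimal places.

1.75%

P = D₀(1+g)/(r−g) ⇒ P(r−g) = D₀(1+g) ⇒ g(P+D₀) = P·r − D₀
g = (P·r − D₀)/(P + D₀) = (4,934,919.19×0.102 − 410,000.00) / (4,934,919.19 + 410,000.00) = 0.017467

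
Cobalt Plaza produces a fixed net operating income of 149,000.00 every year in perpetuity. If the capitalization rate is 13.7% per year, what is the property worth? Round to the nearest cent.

Level perpetuity: PV = C / r = 149,000.00 / 0.137 = 1,087,591.24

1087591.24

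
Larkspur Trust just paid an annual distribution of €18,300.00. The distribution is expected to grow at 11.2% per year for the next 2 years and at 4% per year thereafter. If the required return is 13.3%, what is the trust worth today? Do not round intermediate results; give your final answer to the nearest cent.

€232718.05

D_1 = 20349.60000
D_2 = 22628.75520
Terminal value at year 2: TV = D_2×(1+g_2)/(r−g_2) = 23533.90541/0.093 = 253052.74632
P_0 = D_1/(1+r)^1 + D_2/(1+r)^2 + TV/(1+r)^2
    = 17960.81200 + 17627.91081 + 197129.32519 = 232718.04800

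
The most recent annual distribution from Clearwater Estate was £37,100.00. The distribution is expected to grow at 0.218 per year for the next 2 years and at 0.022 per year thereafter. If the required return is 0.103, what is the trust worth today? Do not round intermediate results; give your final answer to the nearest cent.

D_1 = 45187.80000
D_2 = 55038.74040
Terminal value at year 2: TV = D_2×(1+g_2)/(r−g_2) = 56249.59269/0.081 = 694439.41591
P_0 = D_1/(1+r)^1 + D_2/(1+r)^2 + TV/(1+r)^2
    = 40968.08704 + 45239.46510 + 570799.17698 = 657006.72912

£657006.73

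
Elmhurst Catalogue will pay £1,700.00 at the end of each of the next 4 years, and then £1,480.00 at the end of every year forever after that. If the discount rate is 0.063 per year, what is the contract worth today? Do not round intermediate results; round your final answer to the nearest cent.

£24249.18

PV of 4-year annuity: £1,700.00 × [1 − (1+0.063)^−4] / 0.063 = 5850.43790
Perpetuity value at year 4: £1,480.00 / 0.063 = 23492.06349
PV of perpetuity: 23492.06349 / (1+0.063)^4 = 18398.74108
Total PV = 5850.43790 + 18398.74108 = 24249.17899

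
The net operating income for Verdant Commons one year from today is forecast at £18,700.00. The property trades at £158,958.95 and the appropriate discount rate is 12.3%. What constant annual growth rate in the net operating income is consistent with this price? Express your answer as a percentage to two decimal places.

P = D₁/(r−g) ⇒ g = r − D₁/P = 0.123 − £18,700.00/£158,958.95 = 0.005360

0.54%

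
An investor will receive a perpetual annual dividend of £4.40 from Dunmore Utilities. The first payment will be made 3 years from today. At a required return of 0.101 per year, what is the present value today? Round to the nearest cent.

Value at end of year 2: C / r = £4.40 / 0.101 = £43.5644
Discount to today: PV = £43.5644 / (1 + 0.101)^2 = £43.5644 / 1.212201 = £35.94

£35.94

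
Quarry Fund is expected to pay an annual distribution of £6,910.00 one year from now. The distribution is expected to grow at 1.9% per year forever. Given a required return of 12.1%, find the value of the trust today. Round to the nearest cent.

Growing perpetuity: P = D₁ / (r − g) = £6,910.0000 / (0.121 − 0.019) = £67,745.10

£67745.10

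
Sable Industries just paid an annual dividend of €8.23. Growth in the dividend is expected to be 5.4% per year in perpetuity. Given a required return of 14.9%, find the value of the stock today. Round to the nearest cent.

€91.31

D₁ = D₀ × (1 + g) = €8.23 × 1.054 = €8.6744
Growing perpetuity: P = D₁ / (r − g) = €8.6744 / (0.149 − 0.054) = €91.31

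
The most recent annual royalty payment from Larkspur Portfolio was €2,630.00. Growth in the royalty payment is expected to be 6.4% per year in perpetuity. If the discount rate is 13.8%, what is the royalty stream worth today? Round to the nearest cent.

D₁ = D₀ × (1 + g) = €2,630.00 × 1.064 = €2,798.3200
Growing perpetuity: P = D₁ / (r − g) = €2,798.3200 / (0.138 − 0.064) = €37,815.14

€37815.14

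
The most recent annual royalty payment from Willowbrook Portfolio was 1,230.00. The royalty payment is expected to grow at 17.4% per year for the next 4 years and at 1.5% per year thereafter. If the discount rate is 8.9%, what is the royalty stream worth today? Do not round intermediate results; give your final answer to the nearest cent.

D_1 = 1444.02000
D_2 = 1695.27948
D_3 = 1990.25811
D_4 = 2336.56302
Terminal value at year 4: TV = D_4×(1+g_2)/(r−g_2) = 2371.61147/0.074 = 32048.80359
P_0 = D_1/(1+r)^1 + D_2/(1+r)^2 + D_3/(1+r)^3 + D_4/(1+r)^4 + TV/(1+r)^4
    = 1326.00551 + 1429.50456 + 1541.08205 + 1661.36853 + 22787.68999 = 28745.65065

28745.65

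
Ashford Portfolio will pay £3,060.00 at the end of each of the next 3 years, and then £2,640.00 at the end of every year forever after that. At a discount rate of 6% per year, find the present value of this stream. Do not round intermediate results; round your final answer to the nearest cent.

PV of 3-year annuity: £3,060.00 × [1 − (1+0.06)^−3] / 0.06 = 8179.41657
Perpetuity value at year 3: £2,640.00 / 0.06 = 44000.00000
PV of perpetuity: 44000.00000 / (1+0.06)^3 = 36943.24845
Total PV = 8179.41657 + 36943.24845 = 45122.66502

£45122.67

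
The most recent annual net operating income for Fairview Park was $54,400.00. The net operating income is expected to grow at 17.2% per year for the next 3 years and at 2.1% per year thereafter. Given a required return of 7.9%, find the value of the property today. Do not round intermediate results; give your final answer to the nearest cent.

D_1 = 63756.80000
D_2 = 74722.96960
D_3 = 87575.32037
Terminal value at year 3: TV = D_3×(1+g_2)/(r−g_2) = 89414.40210/0.058 = 1541627.62240
P_0 = D_1/(1+r)^1 + D_2/(1+r)^2 + D_3/(1+r)^3 + TV/(1+r)^3
    = 59088.78591 + 64181.70259 + 69713.58242 + 1227199.44224 = 1420183.51316

$1420183.51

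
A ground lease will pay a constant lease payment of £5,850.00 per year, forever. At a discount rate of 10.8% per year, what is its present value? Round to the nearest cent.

£54166.67

Level perpetuity: PV = C / r = £5,850.00 / 0.108 = £54,166.67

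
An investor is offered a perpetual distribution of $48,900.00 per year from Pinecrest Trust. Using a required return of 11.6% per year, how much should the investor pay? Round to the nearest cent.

$421551.72

Level perpetuity: PV = C / r = $48,900.00 / 0.116 = $421,551.72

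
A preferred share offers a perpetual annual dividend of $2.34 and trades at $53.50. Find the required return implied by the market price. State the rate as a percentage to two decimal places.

4.37%

P = C/r ⇒ r = C/P = $2.34/$53.50 = 0.043738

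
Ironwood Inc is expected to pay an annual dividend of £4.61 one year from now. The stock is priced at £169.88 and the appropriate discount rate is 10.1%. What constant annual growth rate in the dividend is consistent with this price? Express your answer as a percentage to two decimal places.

7.39%

P = D₁/(r−g) ⇒ g = r − D₁/P = 0.101 − £4.61/£169.88 = 0.073863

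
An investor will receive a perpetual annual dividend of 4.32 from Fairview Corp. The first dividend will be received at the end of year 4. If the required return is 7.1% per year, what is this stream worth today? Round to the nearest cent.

Value at end of year 3: C / r = 4.32 / 0.071 = 60.8451
Discount to today: PV = 60.8451 / (1 + 0.071)^3 = 60.8451 / 1.228481 = 49.53

49.53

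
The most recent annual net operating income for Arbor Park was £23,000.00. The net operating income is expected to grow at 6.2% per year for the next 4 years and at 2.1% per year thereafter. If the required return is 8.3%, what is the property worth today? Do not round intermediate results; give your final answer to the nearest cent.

D_1 = 24426.00000
D_2 = 25940.41200
D_3 = 27548.71754
D_4 = 29256.73803
Terminal value at year 4: TV = D_4×(1+g_2)/(r−g_2) = 29871.12953/0.062 = 481792.41178
P_0 = D_1/(1+r)^1 + D_2/(1+r)^2 + D_3/(1+r)^3 + D_4/(1+r)^4 + TV/(1+r)^4
    = 22554.01662 + 22116.68112 + 21687.82581 + 21267.28625 + 350224.18158 = 437849.99138

£437849.99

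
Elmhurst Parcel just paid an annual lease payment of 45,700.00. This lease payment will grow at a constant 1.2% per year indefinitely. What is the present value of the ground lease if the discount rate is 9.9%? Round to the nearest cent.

531590.80

D₁ = D₀ × (1 + g) = 45,700.00 × 1.012 = 46,248.4000
Growing perpetuity: P = D₁ / (r − g) = 46,248.4000 / (0.099 − 0.012) = 531,590.80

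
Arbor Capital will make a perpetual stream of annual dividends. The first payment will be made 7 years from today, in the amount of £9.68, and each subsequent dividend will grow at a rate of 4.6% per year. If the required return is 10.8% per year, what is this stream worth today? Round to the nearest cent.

£84.38

Value at end of year 6: C₁ / (r − g) = £9.68 / (0.108 − 0.046) = £156.1290
Discount to today: PV = £156.1290 / (1 + 0.108)^6 = £156.1290 / 1.850285 = £84.38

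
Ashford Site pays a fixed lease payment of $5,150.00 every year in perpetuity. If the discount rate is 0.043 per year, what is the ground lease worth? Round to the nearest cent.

$119767.44

Level perpetuity: PV = C / r = $5,150.00 / 0.043 = $119,767.44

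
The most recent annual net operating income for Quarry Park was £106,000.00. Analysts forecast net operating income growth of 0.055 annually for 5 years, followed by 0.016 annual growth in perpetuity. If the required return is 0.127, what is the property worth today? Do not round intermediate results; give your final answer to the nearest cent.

D_1 = 111830.00000
D_2 = 117980.65000
D_3 = 124469.58575
D_4 = 131315.41297
D_5 = 138537.76068
Terminal value at year 5: TV = D_5×(1+g_2)/(r−g_2) = 140754.36485/0.111 = 1268057.34099
P_0 = D_1/(1+r)^1 + D_2/(1+r)^2 + D_3/(1+r)^3 + D_4/(1+r)^4 + D_5/(1+r)^5 + TV/(1+r)^5
    = 99228.03904 + 92888.71445 + 86954.38664 + 81399.18182 + 76198.87917 + 697460.01110 = 1134129.21222

£1134129.21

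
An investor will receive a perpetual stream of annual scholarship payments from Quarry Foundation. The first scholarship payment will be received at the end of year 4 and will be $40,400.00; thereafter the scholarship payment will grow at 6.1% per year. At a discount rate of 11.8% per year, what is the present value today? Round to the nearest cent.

$507202.17

Value at end of year 3: C₁ / (r − g) = $40,400.00 / (0.118 − 0.061) = $708,771.9298
Discount to today: PV = $708,771.9298 / (1 + 0.118)^3 = $708,771.9298 / 1.397415 = $507,202.17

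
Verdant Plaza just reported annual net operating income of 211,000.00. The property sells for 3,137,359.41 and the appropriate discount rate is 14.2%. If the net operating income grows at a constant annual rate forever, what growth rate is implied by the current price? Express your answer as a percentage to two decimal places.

P = D₀(1+g)/(r−g) ⇒ P(r−g) = D₀(1+g) ⇒ g(P+D₀) = P·r − D₀
g = (P·r − D₀)/(P + D₀) = (3,137,359.41×0.142 − 211,000.00) / (3,137,359.41 + 211,000.00) = 0.070036

7.00%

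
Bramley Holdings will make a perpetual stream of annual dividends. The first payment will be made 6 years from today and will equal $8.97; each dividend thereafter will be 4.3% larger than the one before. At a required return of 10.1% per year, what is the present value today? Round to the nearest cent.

$95.59

Value at end of year 5: C₁ / (r − g) = $8.97 / (0.101 − 0.043) = $154.6552
Discount to today: PV = $154.6552 / (1 + 0.101)^5 = $154.6552 / 1.617844 = $95.59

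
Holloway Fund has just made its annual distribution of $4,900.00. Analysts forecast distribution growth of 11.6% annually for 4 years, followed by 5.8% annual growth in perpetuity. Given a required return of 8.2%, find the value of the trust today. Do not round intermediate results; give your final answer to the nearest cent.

$265654.76

D_1 = 5468.40000
D_2 = 6102.73440
D_3 = 6810.65159
D_4 = 7600.68717
Terminal value at year 4: TV = D_4×(1+g_2)/(r−g_2) = 8041.52703/0.024 = 335063.62629
P_0 = D_1/(1+r)^1 + D_2/(1+r)^2 + D_3/(1+r)^3 + D_4/(1+r)^4 + TV/(1+r)^4
    = 5053.97412 + 5212.78662 + 5376.58952 + 5545.53966 + 244465.87322 = 265654.76314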